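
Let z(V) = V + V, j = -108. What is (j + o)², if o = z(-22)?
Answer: 23104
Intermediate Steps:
z(V) = 2*V
o = -44 (o = 2*(-22) = -44)
(j + o)² = (-108 - 44)² = (-152)² = 23104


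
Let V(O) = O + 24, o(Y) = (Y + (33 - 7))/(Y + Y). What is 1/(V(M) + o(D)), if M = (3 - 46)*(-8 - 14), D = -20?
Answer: 20/19397 ≈ 0.0010311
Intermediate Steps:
o(Y) = (26 + Y)/(2*Y) (o(Y) = (Y + 26)/((2*Y)) = (26 + Y)*(1/(2*Y)) = (26 + Y)/(2*Y))
M = 946 (M = -43*(-22) = 946)
V(O) = 24 + O
1/(V(M) + o(D)) = 1/((24 + 946) + (1/2)*(26 - 20)/(-20)) = 1/(970 + (1/2)*(-1/20)*6) = 1/(970 - 3/20) = 1/(19397/20) = 20/19397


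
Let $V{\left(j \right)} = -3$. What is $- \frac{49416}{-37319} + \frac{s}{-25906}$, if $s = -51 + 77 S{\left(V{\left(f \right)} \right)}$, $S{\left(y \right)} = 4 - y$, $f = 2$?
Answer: $\frac{630979612}{483393007} \approx 1.3053$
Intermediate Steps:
$s = 488$ ($s = -51 + 77 \left(4 - -3\right) = -51 + 77 \left(4 + 3\right) = -51 + 77 \cdot 7 = -51 + 539 = 488$)
$- \frac{49416}{-37319} + \frac{s}{-25906} = - \frac{49416}{-37319} + \frac{488}{-25906} = \left(-49416\right) \left(- \frac{1}{37319}\right) + 488 \left(- \frac{1}{25906}\right) = \frac{49416}{37319} - \frac{244}{12953} = \frac{630979612}{483393007}$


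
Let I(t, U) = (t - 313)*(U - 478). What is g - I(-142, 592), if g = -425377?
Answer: -373507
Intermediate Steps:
I(t, U) = (-478 + U)*(-313 + t) (I(t, U) = (-313 + t)*(-478 + U) = (-478 + U)*(-313 + t))
g - I(-142, 592) = -425377 - (149614 - 478*(-142) - 313*592 + 592*(-142)) = -425377 - (149614 + 67876 - 185296 - 84064) = -425377 - 1*(-51870) = -425377 + 51870 = -373507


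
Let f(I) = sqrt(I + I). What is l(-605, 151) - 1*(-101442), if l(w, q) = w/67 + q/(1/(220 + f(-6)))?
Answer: 9021749/67 + 302*I*sqrt(3) ≈ 1.3465e+5 + 523.08*I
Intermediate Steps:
f(I) = sqrt(2)*sqrt(I) (f(I) = sqrt(2*I) = sqrt(2)*sqrt(I))
l(w, q) = w/67 + q*(220 + 2*I*sqrt(3)) (l(w, q) = w/67 + q/(1/(220 + sqrt(2)*sqrt(-6))) = w*(1/67) + q/(1/(220 + sqrt(2)*(I*sqrt(6)))) = w/67 + q/(1/(220 + 2*I*sqrt(3))) = w/67 + q*(220 + 2*I*sqrt(3)))
l(-605, 151) - 1*(-101442) = (220*151 + (1/67)*(-605) + 2*I*151*sqrt(3)) - 1*(-101442) = (33220 - 605/67 + 302*I*sqrt(3)) + 101442 = (2225135/67 + 302*I*sqrt(3)) + 101442 = 9021749/67 + 302*I*sqrt(3)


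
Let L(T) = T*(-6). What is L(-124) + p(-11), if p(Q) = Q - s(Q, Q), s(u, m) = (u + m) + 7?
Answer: 748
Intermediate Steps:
s(u, m) = 7 + m + u (s(u, m) = (m + u) + 7 = 7 + m + u)
L(T) = -6*T
p(Q) = -7 - Q (p(Q) = Q - (7 + Q + Q) = Q - (7 + 2*Q) = Q + (-7 - 2*Q) = -7 - Q)
L(-124) + p(-11) = -6*(-124) + (-7 - 1*(-11)) = 744 + (-7 + 11) = 744 + 4 = 748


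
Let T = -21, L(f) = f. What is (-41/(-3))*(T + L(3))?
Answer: -246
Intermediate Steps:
(-41/(-3))*(T + L(3)) = (-41/(-3))*(-21 + 3) = -41*(-⅓)*(-18) = (41/3)*(-18) = -246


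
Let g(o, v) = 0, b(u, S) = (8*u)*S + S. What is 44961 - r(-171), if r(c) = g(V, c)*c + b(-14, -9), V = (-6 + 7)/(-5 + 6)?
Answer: 43962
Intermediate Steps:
V = 1 (V = 1/1 = 1*1 = 1)
b(u, S) = S + 8*S*u (b(u, S) = 8*S*u + S = S + 8*S*u)
r(c) = 999 (r(c) = 0*c - 9*(1 + 8*(-14)) = 0 - 9*(1 - 112) = 0 - 9*(-111) = 0 + 999 = 999)
44961 - r(-171) = 44961 - 1*999 = 44961 - 999 = 43962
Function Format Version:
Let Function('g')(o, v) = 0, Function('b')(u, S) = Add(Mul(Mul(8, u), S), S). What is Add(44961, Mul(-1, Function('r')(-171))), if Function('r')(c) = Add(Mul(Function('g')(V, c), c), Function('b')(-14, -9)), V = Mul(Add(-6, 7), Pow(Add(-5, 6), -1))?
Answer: 43962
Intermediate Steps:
V = 1 (V = Mul(1, Pow(1, -1)) = Mul(1, 1) = 1)
Function('b')(u, S) = Add(S, Mul(8, S, u)) (Function('b')(u, S) = Add(Mul(8, S, u), S) = Add(S, Mul(8, S, u)))
Function('r')(c) = 999 (Function('r')(c) = Add(Mul(0, c), Mul(-9, Add(1, Mul(8, -14)))) = Add(0, Mul(-9, Add(1, -112))) = Add(0, Mul(-9, -111)) = Add(0, 999) = 999)
Add(44961, Mul(-1, Function('r')(-171))) = Add(44961, Mul(-1, 999)) = Add(44961, -999) = 43962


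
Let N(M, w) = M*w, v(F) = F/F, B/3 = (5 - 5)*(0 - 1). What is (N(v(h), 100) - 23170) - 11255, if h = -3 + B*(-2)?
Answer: -34325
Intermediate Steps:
B = 0 (B = 3*((5 - 5)*(0 - 1)) = 3*(0*(-1)) = 3*0 = 0)
h = -3 (h = -3 + 0*(-2) = -3 + 0 = -3)
v(F) = 1
(N(v(h), 100) - 23170) - 11255 = (1*100 - 23170) - 11255 = (100 - 23170) - 11255 = -23070 - 11255 = -34325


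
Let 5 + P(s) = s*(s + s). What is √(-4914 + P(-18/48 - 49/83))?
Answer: 37*I*√1583598/664 ≈ 70.122*I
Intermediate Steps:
P(s) = -5 + 2*s² (P(s) = -5 + s*(s + s) = -5 + s*(2*s) = -5 + 2*s²)
√(-4914 + P(-18/48 - 49/83)) = √(-4914 + (-5 + 2*(-18/48 - 49/83)²)) = √(-4914 + (-5 + 2*(-18*1/48 - 49*1/83)²)) = √(-4914 + (-5 + 2*(-3/8 - 49/83)²)) = √(-4914 + (-5 + 2*(-641/664)²)) = √(-4914 + (-5 + 2*(410881/440896))) = √(-4914 + (-5 + 410881/220448)) = √(-4914 - 691359/220448) = √(-1083972831/220448) = 37*I*√1583598/664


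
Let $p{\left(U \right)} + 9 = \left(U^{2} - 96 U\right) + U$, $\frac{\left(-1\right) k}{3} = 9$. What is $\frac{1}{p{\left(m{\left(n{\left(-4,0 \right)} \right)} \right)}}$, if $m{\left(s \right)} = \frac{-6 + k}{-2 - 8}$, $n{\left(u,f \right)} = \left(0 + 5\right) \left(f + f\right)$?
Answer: $- \frac{100}{31161} \approx -0.0032091$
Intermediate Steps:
$k = -27$ ($k = \left(-3\right) 9 = -27$)
$n{\left(u,f \right)} = 10 f$ ($n{\left(u,f \right)} = 5 \cdot 2 f = 10 f$)
$m{\left(s \right)} = \frac{33}{10}$ ($m{\left(s \right)} = \frac{-6 - 27}{-2 - 8} = - \frac{33}{-10} = \left(-33\right) \left(- \frac{1}{10}\right) = \frac{33}{10}$)
$p{\left(U \right)} = -9 + U^{2} - 95 U$ ($p{\left(U \right)} = -9 + \left(\left(U^{2} - 96 U\right) + U\right) = -9 + \left(U^{2} - 95 U\right) = -9 + U^{2} - 95 U$)
$\frac{1}{p{\left(m{\left(n{\left(-4,0 \right)} \right)} \right)}} = \frac{1}{-9 + \left(\frac{33}{10}\right)^{2} - \frac{627}{2}} = \frac{1}{-9 + \frac{1089}{100} - \frac{627}{2}} = \frac{1}{- \frac{31161}{100}} = - \frac{100}{31161}$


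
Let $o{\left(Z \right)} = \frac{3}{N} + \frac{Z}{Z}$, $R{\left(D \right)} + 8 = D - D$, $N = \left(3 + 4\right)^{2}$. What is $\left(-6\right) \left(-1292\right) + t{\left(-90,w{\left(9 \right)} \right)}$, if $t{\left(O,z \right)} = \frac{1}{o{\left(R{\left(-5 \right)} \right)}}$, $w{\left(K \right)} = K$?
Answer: $\frac{403153}{52} \approx 7752.9$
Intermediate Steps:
$N = 49$ ($N = 7^{2} = 49$)
$R{\left(D \right)} = -8$ ($R{\left(D \right)} = -8 + \left(D - D\right) = -8 + 0 = -8$)
$o{\left(Z \right)} = \frac{52}{49}$ ($o{\left(Z \right)} = \frac{3}{49} + \frac{Z}{Z} = 3 \cdot \frac{1}{49} + 1 = \frac{3}{49} + 1 = \frac{52}{49}$)
$t{\left(O,z \right)} = \frac{49}{52}$ ($t{\left(O,z \right)} = \frac{1}{\frac{52}{49}} = \frac{49}{52}$)
$\left(-6\right) \left(-1292\right) + t{\left(-90,w{\left(9 \right)} \right)} = \left(-6\right) \left(-1292\right) + \frac{49}{52} = 7752 + \frac{49}{52} = \frac{403153}{52}$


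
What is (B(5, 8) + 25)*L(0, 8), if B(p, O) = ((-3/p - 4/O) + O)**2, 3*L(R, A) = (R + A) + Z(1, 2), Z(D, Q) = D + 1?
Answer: 7261/30 ≈ 242.03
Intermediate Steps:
Z(D, Q) = 1 + D
L(R, A) = 2/3 + A/3 + R/3 (L(R, A) = ((R + A) + (1 + 1))/3 = ((A + R) + 2)/3 = (2 + A + R)/3 = 2/3 + A/3 + R/3)
B(p, O) = (O - 4/O - 3/p)**2 (B(p, O) = ((-4/O - 3/p) + O)**2 = (O - 4/O - 3/p)**2)
(B(5, 8) + 25)*L(0, 8) = ((3*8 + 4*5 - 1*5*8**2)**2/(8**2*5**2) + 25)*(2/3 + (1/3)*8 + (1/3)*0) = ((1/64)*(1/25)*(24 + 20 - 1*5*64)**2 + 25)*(2/3 + 8/3 + 0) = ((1/64)*(1/25)*(24 + 20 - 320)**2 + 25)*(10/3) = ((1/64)*(1/25)*(-276)**2 + 25)*(10/3) = ((1/64)*(1/25)*76176 + 25)*(10/3) = (4761/100 + 25)*(10/3) = (7261/100)*(10/3) = 7261/30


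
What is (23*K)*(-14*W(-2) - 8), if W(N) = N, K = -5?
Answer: -2300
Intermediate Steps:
(23*K)*(-14*W(-2) - 8) = (23*(-5))*(-14*(-2) - 8) = -115*(28 - 8) = -115*20 = -2300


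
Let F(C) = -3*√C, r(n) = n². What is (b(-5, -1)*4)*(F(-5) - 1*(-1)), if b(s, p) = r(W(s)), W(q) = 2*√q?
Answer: -80 + 240*I*√5 ≈ -80.0 + 536.66*I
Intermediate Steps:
b(s, p) = 4*s (b(s, p) = (2*√s)² = 4*s)
(b(-5, -1)*4)*(F(-5) - 1*(-1)) = ((4*(-5))*4)*(-3*I*√5 - 1*(-1)) = (-20*4)*(-3*I*√5 + 1) = -80*(-3*I*√5 + 1) = -80*(1 - 3*I*√5) = -80 + 240*I*√5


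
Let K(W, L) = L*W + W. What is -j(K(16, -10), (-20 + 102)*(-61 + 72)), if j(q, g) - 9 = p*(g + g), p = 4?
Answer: -7225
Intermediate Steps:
K(W, L) = W + L*W
j(q, g) = 9 + 8*g (j(q, g) = 9 + 4*(g + g) = 9 + 4*(2*g) = 9 + 8*g)
-j(K(16, -10), (-20 + 102)*(-61 + 72)) = -(9 + 8*((-20 + 102)*(-61 + 72))) = -(9 + 8*(82*11)) = -(9 + 8*902) = -(9 + 7216) = -1*7225 = -7225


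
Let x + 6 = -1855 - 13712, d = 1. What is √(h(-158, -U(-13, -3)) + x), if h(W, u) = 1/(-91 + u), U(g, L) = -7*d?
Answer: I*√27470793/42 ≈ 124.79*I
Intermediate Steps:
U(g, L) = -7 (U(g, L) = -7*1 = -7)
x = -15573 (x = -6 + (-1855 - 13712) = -6 - 15567 = -15573)
√(h(-158, -U(-13, -3)) + x) = √(1/(-91 - 1*(-7)) - 15573) = √(1/(-91 + 7) - 15573) = √(1/(-84) - 15573) = √(-1/84 - 15573) = √(-1308133/84) = I*√27470793/42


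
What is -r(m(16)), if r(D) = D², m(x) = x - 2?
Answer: -196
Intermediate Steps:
m(x) = -2 + x
-r(m(16)) = -(-2 + 16)² = -1*14² = -1*196 = -196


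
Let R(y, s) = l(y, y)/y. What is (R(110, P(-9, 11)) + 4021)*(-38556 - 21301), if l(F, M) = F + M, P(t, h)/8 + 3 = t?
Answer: -240804711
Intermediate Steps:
P(t, h) = -24 + 8*t
R(y, s) = 2 (R(y, s) = (y + y)/y = (2*y)/y = 2)
(R(110, P(-9, 11)) + 4021)*(-38556 - 21301) = (2 + 4021)*(-38556 - 21301) = 4023*(-59857) = -240804711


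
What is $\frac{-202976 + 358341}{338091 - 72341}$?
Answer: $\frac{31073}{53150} \approx 0.58463$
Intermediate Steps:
$\frac{-202976 + 358341}{338091 - 72341} = \frac{155365}{265750} = 155365 \cdot \frac{1}{265750} = \frac{31073}{53150}$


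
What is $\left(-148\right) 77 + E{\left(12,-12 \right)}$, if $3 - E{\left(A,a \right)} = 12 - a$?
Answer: $-11417$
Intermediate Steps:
$E{\left(A,a \right)} = -9 + a$ ($E{\left(A,a \right)} = 3 - \left(12 - a\right) = 3 + \left(-12 + a\right) = -9 + a$)
$\left(-148\right) 77 + E{\left(12,-12 \right)} = \left(-148\right) 77 - 21 = -11396 - 21 = -11417$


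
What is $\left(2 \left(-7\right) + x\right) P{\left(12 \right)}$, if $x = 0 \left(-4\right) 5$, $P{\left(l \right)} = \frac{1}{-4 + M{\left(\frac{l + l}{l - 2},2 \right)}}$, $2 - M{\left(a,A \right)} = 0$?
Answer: $7$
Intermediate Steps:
$M{\left(a,A \right)} = 2$ ($M{\left(a,A \right)} = 2 - 0 = 2 + 0 = 2$)
$P{\left(l \right)} = - \frac{1}{2}$ ($P{\left(l \right)} = \frac{1}{-4 + 2} = \frac{1}{-2} = - \frac{1}{2}$)
$x = 0$ ($x = 0 \cdot 5 = 0$)
$\left(2 \left(-7\right) + x\right) P{\left(12 \right)} = \left(2 \left(-7\right) + 0\right) \left(- \frac{1}{2}\right) = \left(-14 + 0\right) \left(- \frac{1}{2}\right) = \left(-14\right) \left(- \frac{1}{2}\right) = 7$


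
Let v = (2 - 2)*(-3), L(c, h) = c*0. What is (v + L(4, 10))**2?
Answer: 0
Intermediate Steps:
L(c, h) = 0
v = 0 (v = 0*(-3) = 0)
(v + L(4, 10))**2 = (0 + 0)**2 = 0**2 = 0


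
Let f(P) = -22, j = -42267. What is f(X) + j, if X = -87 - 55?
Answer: -42289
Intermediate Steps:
X = -142
f(X) + j = -22 - 42267 = -42289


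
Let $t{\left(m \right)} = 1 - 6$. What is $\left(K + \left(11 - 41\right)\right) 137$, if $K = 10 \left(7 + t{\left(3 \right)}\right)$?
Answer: $-1370$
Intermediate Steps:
$t{\left(m \right)} = -5$ ($t{\left(m \right)} = 1 - 6 = -5$)
$K = 20$ ($K = 10 \left(7 - 5\right) = 10 \cdot 2 = 20$)
$\left(K + \left(11 - 41\right)\right) 137 = \left(20 + \left(11 - 41\right)\right) 137 = \left(20 - 30\right) 137 = \left(-10\right) 137 = -1370$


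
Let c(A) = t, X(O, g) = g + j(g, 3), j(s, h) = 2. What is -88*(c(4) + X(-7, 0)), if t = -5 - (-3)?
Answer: 0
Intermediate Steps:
t = -2 (t = -5 - 1*(-3) = -5 + 3 = -2)
X(O, g) = 2 + g (X(O, g) = g + 2 = 2 + g)
c(A) = -2
-88*(c(4) + X(-7, 0)) = -88*(-2 + (2 + 0)) = -88*(-2 + 2) = -88*0 = 0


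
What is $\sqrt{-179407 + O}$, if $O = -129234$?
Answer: $i \sqrt{308641} \approx 555.55 i$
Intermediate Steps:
$\sqrt{-179407 + O} = \sqrt{-179407 - 129234} = \sqrt{-308641} = i \sqrt{308641}$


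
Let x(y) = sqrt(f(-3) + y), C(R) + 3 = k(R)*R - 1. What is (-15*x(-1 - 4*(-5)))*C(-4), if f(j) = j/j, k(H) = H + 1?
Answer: -240*sqrt(5) ≈ -536.66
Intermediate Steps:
k(H) = 1 + H
C(R) = -4 + R*(1 + R) (C(R) = -3 + ((1 + R)*R - 1) = -3 + (R*(1 + R) - 1) = -3 + (-1 + R*(1 + R)) = -4 + R*(1 + R))
f(j) = 1
x(y) = sqrt(1 + y)
(-15*x(-1 - 4*(-5)))*C(-4) = (-15*sqrt(1 + (-1 - 4*(-5))))*(-4 - 4*(1 - 4)) = (-15*sqrt(1 + (-1 + 20)))*(-4 - 4*(-3)) = (-15*sqrt(1 + 19))*(-4 + 12) = -30*sqrt(5)*8 = -240*sqrt(5)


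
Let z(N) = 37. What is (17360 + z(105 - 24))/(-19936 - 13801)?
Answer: -17397/33737 ≈ -0.51567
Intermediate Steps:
(17360 + z(105 - 24))/(-19936 - 13801) = (17360 + 37)/(-19936 - 13801) = 17397/(-33737) = 17397*(-1/33737) = -17397/33737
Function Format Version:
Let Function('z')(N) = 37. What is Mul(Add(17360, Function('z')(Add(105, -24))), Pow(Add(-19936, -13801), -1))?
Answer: Rational(-17397, 33737) ≈ -0.51567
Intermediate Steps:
Mul(Add(17360, Function('z')(Add(105, -24))), Pow(Add(-19936, -13801), -1)) = Mul(Add(17360, 37), Pow(Add(-19936, -13801), -1)) = Mul(17397, Pow(-33737, -1)) = Mul(17397, Rational(-1, 33737)) = Rational(-17397, 33737)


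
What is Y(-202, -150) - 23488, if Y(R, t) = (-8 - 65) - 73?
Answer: -23634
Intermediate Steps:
Y(R, t) = -146 (Y(R, t) = -73 - 73 = -146)
Y(-202, -150) - 23488 = -146 - 23488 = -23634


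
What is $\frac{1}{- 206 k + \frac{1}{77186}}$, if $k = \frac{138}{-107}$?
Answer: $\frac{8258902}{2194243715} \approx 0.0037639$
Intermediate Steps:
$k = - \frac{138}{107}$ ($k = 138 \left(- \frac{1}{107}\right) = - \frac{138}{107} \approx -1.2897$)
$\frac{1}{- 206 k + \frac{1}{77186}} = \frac{1}{\left(-206\right) \left(- \frac{138}{107}\right) + \frac{1}{77186}} = \frac{1}{\frac{28428}{107} + \frac{1}{77186}} = \frac{1}{\frac{2194243715}{8258902}} = \frac{8258902}{2194243715}$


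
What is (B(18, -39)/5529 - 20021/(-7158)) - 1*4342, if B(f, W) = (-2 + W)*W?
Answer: -57239792431/13192194 ≈ -4338.9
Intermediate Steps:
B(f, W) = W*(-2 + W)
(B(18, -39)/5529 - 20021/(-7158)) - 1*4342 = (-39*(-2 - 39)/5529 - 20021/(-7158)) - 1*4342 = (-39*(-41)*(1/5529) - 20021*(-1/7158)) - 4342 = (1599*(1/5529) + 20021/7158) - 4342 = (533/1843 + 20021/7158) - 4342 = 40713917/13192194 - 4342 = -57239792431/13192194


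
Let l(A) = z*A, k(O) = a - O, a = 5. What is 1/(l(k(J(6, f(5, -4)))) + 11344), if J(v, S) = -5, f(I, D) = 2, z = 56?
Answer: 1/11904 ≈ 8.4005e-5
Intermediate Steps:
k(O) = 5 - O
l(A) = 56*A
1/(l(k(J(6, f(5, -4)))) + 11344) = 1/(56*(5 - 1*(-5)) + 11344) = 1/(56*(5 + 5) + 11344) = 1/(56*10 + 11344) = 1/(560 + 11344) = 1/11904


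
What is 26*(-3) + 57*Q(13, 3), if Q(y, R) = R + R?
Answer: 264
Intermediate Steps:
Q(y, R) = 2*R
26*(-3) + 57*Q(13, 3) = 26*(-3) + 57*(2*3) = -78 + 57*6 = -78 + 342 = 264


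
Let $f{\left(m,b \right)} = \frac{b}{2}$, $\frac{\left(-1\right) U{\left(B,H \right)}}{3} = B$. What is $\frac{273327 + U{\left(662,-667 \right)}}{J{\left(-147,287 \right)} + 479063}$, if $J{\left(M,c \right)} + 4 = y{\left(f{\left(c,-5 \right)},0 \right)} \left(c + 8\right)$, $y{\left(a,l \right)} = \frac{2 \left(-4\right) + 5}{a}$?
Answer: $\frac{271341}{479413} \approx 0.56599$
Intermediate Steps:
$U{\left(B,H \right)} = - 3 B$
$f{\left(m,b \right)} = \frac{b}{2}$ ($f{\left(m,b \right)} = b \frac{1}{2} = \frac{b}{2}$)
$y{\left(a,l \right)} = - \frac{3}{a}$ ($y{\left(a,l \right)} = \frac{-8 + 5}{a} = - \frac{3}{a}$)
$J{\left(M,c \right)} = \frac{28}{5} + \frac{6 c}{5}$ ($J{\left(M,c \right)} = -4 + - \frac{3}{\frac{1}{2} \left(-5\right)} \left(c + 8\right) = -4 + - \frac{3}{- \frac{5}{2}} \left(8 + c\right) = -4 + \left(-3\right) \left(- \frac{2}{5}\right) \left(8 + c\right) = -4 + \frac{6 \left(8 + c\right)}{5} = -4 + \left(\frac{48}{5} + \frac{6 c}{5}\right) = \frac{28}{5} + \frac{6 c}{5}$)
$\frac{273327 + U{\left(662,-667 \right)}}{J{\left(-147,287 \right)} + 479063} = \frac{273327 - 1986}{\left(\frac{28}{5} + \frac{6}{5} \cdot 287\right) + 479063} = \frac{273327 - 1986}{\left(\frac{28}{5} + \frac{1722}{5}\right) + 479063} = \frac{271341}{350 + 479063} = \frac{271341}{479413}$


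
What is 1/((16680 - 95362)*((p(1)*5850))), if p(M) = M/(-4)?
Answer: 1/115072425 ≈ 8.6902e-9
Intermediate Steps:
p(M) = -M/4 (p(M) = M*(-1/4) = -M/4)
1/((16680 - 95362)*((p(1)*5850))) = 1/((16680 - 95362)*((-1/4*1*5850))) = 1/((-78682)*((-1/4*5850))) = -1/(78682*(-2925/2)) = -1/78682*(-2/2925) = 1/115072425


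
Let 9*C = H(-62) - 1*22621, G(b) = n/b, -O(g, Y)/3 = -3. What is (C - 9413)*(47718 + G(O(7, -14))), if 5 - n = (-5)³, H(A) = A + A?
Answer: -46164815504/81 ≈ -5.6994e+8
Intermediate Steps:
H(A) = 2*A
O(g, Y) = 9 (O(g, Y) = -3*(-3) = 9)
n = 130 (n = 5 - 1*(-5)³ = 5 - 1*(-125) = 5 + 125 = 130)
G(b) = 130/b
C = -22745/9 (C = (2*(-62) - 1*22621)/9 = (-124 - 22621)/9 = (⅑)*(-22745) = -22745/9 ≈ -2527.2)
(C - 9413)*(47718 + G(O(7, -14))) = (-22745/9 - 9413)*(47718 + 130/9) = -107462*(47718 + 130*(⅑))/9 = -107462*(47718 + 130/9)/9 = -107462/9*429592/9 = -46164815504/81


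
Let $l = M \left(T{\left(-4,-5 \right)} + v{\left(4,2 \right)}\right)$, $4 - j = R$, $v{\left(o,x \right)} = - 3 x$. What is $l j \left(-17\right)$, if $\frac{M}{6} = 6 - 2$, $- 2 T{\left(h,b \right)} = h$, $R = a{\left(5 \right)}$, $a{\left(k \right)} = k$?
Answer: $-1632$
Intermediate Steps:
$R = 5$
$T{\left(h,b \right)} = - \frac{h}{2}$
$j = -1$ ($j = 4 - 5 = -1$)
$M = 24$ ($M = 6 \left(6 - 2\right) = 6 \cdot 4 = 24$)
$l = -96$ ($l = 24 \left(\left(- \frac{1}{2}\right) \left(-4\right) - 6\right) = 24 \left(2 - 6\right) = 24 \left(-4\right) = -96$)
$l j \left(-17\right) = \left(-96\right) \left(-1\right) \left(-17\right) = 96 \left(-17\right) = -1632$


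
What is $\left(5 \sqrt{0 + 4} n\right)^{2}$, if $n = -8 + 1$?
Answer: $4900$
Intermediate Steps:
$n = -7$
$\left(5 \sqrt{0 + 4} n\right)^{2} = \left(5 \sqrt{0 + 4} \left(-7\right)\right)^{2} = \left(5 \sqrt{4} \left(-7\right)\right)^{2} = \left(5 \cdot 2 \left(-7\right)\right)^{2} = \left(10 \left(-7\right)\right)^{2} = \left(-70\right)^{2} = 4900$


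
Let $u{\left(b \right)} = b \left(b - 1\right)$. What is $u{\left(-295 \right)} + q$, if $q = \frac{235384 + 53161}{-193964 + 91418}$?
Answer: $\frac{8954028175}{102546} \approx 87317.0$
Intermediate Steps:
$u{\left(b \right)} = b \left(-1 + b\right)$
$q = - \frac{288545}{102546}$ ($q = \frac{288545}{-102546} = 288545 \left(- \frac{1}{102546}\right) = - \frac{288545}{102546} \approx -2.8138$)
$u{\left(-295 \right)} + q = - 295 \left(-1 - 295\right) - \frac{288545}{102546} = \left(-295\right) \left(-296\right) - \frac{288545}{102546} = 87320 - \frac{288545}{102546} = \frac{8954028175}{102546}$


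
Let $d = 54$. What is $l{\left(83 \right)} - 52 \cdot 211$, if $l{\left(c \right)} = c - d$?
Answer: $-10943$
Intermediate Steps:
$l{\left(c \right)} = -54 + c$ ($l{\left(c \right)} = c - 54 = -54 + c$)
$l{\left(83 \right)} - 52 \cdot 211 = \left(-54 + 83\right) - 52 \cdot 211 = 29 - 10972 = -10943$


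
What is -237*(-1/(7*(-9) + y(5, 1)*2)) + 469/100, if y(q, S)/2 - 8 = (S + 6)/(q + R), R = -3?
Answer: -15727/1700 ≈ -9.2512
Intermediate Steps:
y(q, S) = 16 + 2*(6 + S)/(-3 + q) (y(q, S) = 16 + 2*((S + 6)/(q - 3)) = 16 + 2*((6 + S)/(-3 + q)) = 16 + 2*(6 + S)/(-3 + q))
-237*(-1/(7*(-9) + y(5, 1)*2)) + 469/100 = -237*(-1/(7*(-9) + (2*(-18 + 1 + 8*5)/(-3 + 5))*2)) + 469/100 = -237*(-1/(-63 + (2*(-18 + 1 + 40)/2)*2)) + 469*(1/100) = -237*(-1/(-63 + (2*(1/2)*23)*2)) + 469/100 = -237*(-1/(-63 + 23*2)) + 469/100 = -237*(-1/(-63 + 46)) + 469/100 = -237/((-1*(-17))) + 469/100 = -237/17 + 469/100 = -15727/1700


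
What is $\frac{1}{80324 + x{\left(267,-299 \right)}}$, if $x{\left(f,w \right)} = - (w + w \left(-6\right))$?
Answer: $\frac{1}{78829} \approx 1.2686 \cdot 10^{-5}$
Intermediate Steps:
$x{\left(f,w \right)} = 5 w$ ($x{\left(f,w \right)} = - (w - 6 w) = - \left(-5\right) w = 5 w$)
$\frac{1}{80324 + x{\left(267,-299 \right)}} = \frac{1}{80324 + 5 \left(-299\right)} = \frac{1}{80324 - 1495} = \frac{1}{78829}$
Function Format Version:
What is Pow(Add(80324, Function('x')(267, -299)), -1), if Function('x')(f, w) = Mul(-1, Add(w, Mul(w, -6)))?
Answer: Rational(1, 78829) ≈ 1.2686e-5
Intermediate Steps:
Function('x')(f, w) = Mul(5, w) (Function('x')(f, w) = Mul(-1, Add(w, Mul(-6, w))) = Mul(-1, Mul(-5, w)) = Mul(5, w))
Pow(Add(80324, Function('x')(267, -299)), -1) = Pow(Add(80324, Mul(5, -299)), -1) = Pow(Add(80324, -1495), -1) = Pow(78829, -1) = Rational(1, 78829)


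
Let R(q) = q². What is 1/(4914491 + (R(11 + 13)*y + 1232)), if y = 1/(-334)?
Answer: 167/820925453 ≈ 2.0343e-7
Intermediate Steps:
y = -1/334 ≈ -0.0029940
1/(4914491 + (R(11 + 13)*y + 1232)) = 1/(4914491 + ((11 + 13)²*(-1/334) + 1232)) = 1/(4914491 + (24²*(-1/334) + 1232)) = 1/(4914491 + (576*(-1/334) + 1232)) = 1/(4914491 + (-288/167 + 1232)) = 1/(4914491 + 205456/167) = 1/(820925453/167) = 167/820925453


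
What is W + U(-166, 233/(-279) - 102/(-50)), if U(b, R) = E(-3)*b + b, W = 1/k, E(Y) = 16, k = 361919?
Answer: -1021335417/361919 ≈ -2822.0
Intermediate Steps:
W = 1/361919 ≈ 2.7630e-6
U(b, R) = 17*b (U(b, R) = 16*b + b = 17*b)
W + U(-166, 233/(-279) - 102/(-50)) = 1/361919 + 17*(-166) = 1/361919 - 2822 = -1021335417/361919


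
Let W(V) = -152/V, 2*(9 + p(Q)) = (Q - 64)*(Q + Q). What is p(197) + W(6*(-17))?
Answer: 1335868/51 ≈ 26194.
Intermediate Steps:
p(Q) = -9 + Q*(-64 + Q) (p(Q) = -9 + ((Q - 64)*(Q + Q))/2 = -9 + ((-64 + Q)*(2*Q))/2 = -9 + (2*Q*(-64 + Q))/2 = -9 + Q*(-64 + Q))
p(197) + W(6*(-17)) = (-9 + 197² - 64*197) - 152/(6*(-17)) = (-9 + 38809 - 12608) - 152/(-102) = 26192 - 152*(-1/102) = 26192 + 76/51 = 1335868/51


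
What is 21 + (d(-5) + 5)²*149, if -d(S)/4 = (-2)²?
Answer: 18050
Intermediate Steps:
d(S) = -16 (d(S) = -4*(-2)² = -4*4 = -16)
21 + (d(-5) + 5)²*149 = 21 + (-16 + 5)²*149 = 21 + (-11)²*149 = 21 + 121*149 = 21 + 18029 = 18050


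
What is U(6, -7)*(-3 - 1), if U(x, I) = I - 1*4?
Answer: 44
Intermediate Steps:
U(x, I) = -4 + I (U(x, I) = I - 4 = -4 + I)
U(6, -7)*(-3 - 1) = (-4 - 7)*(-3 - 1) = -11*(-4) = 44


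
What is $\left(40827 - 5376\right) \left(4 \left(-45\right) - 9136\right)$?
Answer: $-330261516$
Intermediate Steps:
$\left(40827 - 5376\right) \left(4 \left(-45\right) - 9136\right) = 35451 \left(-180 - 9136\right) = 35451 \left(-9316\right) = -330261516$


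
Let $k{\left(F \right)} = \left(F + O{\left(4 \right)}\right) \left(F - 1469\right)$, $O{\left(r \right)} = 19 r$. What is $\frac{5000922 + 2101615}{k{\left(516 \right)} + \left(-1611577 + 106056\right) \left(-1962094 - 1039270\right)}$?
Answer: $\frac{7102537}{4518615966468} \approx 1.5718 \cdot 10^{-6}$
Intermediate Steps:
$k{\left(F \right)} = \left(-1469 + F\right) \left(76 + F\right)$ ($k{\left(F \right)} = \left(F + 19 \cdot 4\right) \left(F - 1469\right) = \left(F + 76\right) \left(-1469 + F\right) = \left(76 + F\right) \left(-1469 + F\right) = \left(-1469 + F\right) \left(76 + F\right)$)
$\frac{5000922 + 2101615}{k{\left(516 \right)} + \left(-1611577 + 106056\right) \left(-1962094 - 1039270\right)} = \frac{5000922 + 2101615}{\left(-111644 + 516^{2} - 718788\right) + \left(-1611577 + 106056\right) \left(-1962094 - 1039270\right)} = \frac{7102537}{\left(-111644 + 266256 - 718788\right) - -4518616530644} = \frac{7102537}{-564176 + 4518616530644} = \frac{7102537}{4518615966468}$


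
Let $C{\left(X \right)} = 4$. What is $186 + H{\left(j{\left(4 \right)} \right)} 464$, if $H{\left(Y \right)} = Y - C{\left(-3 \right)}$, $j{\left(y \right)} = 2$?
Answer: $-742$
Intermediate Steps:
$H{\left(Y \right)} = -4 + Y$ ($H{\left(Y \right)} = Y - 4 = -4 + Y$)
$186 + H{\left(j{\left(4 \right)} \right)} 464 = 186 + \left(-4 + 2\right) 464 = 186 - 928 = -742$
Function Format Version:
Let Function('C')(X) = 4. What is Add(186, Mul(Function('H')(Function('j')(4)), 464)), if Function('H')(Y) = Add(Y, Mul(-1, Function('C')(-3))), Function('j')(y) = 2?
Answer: -742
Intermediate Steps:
Function('H')(Y) = Add(-4, Y) (Function('H')(Y) = Add(Y, Mul(-1, 4)) = Add(Y, -4) = Add(-4, Y))
Add(186, Mul(Function('H')(Function('j')(4)), 464)) = Add(186, Mul(Add(-4, 2), 464)) = Add(186, Mul(-2, 464)) = Add(186, -928) = -742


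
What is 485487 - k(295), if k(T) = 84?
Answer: 485403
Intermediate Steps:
485487 - k(295) = 485487 - 1*84 = 485487 - 84 = 485403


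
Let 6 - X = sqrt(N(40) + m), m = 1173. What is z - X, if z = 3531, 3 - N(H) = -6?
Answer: 3525 + sqrt(1182) ≈ 3559.4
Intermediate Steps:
N(H) = 9 (N(H) = 3 - 1*(-6) = 3 + 6 = 9)
X = 6 - sqrt(1182) (X = 6 - sqrt(9 + 1173) = 6 - sqrt(1182) ≈ -28.380)
z - X = 3531 - (6 - sqrt(1182)) = 3531 + (-6 + sqrt(1182)) = 3525 + sqrt(1182)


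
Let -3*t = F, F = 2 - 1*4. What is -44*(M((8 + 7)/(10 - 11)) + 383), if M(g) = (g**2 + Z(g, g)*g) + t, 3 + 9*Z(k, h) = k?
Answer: -84304/3 ≈ -28101.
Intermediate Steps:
F = -2 (F = 2 - 4 = -2)
Z(k, h) = -1/3 + k/9
t = 2/3 (t = -1/3*(-2) = 2/3 ≈ 0.66667)
M(g) = 2/3 + g**2 + g*(-1/3 + g/9) (M(g) = (g**2 + (-1/3 + g/9)*g) + 2/3 = (g**2 + g*(-1/3 + g/9)) + 2/3 = 2/3 + g**2 + g*(-1/3 + g/9))
-44*(M((8 + 7)/(10 - 11)) + 383) = -44*((2/3 - (8 + 7)/(3*(10 - 11)) + 10*((8 + 7)/(10 - 11))**2/9) + 383) = -44*((2/3 - 5/(-1) + 10*(15/(-1))**2/9) + 383) = -44*((2/3 - 5*(-1) + 10*(15*(-1))**2/9) + 383) = -44*((2/3 - 1/3*(-15) + (10/9)*(-15)**2) + 383) = -44*((2/3 + 5 + (10/9)*225) + 383) = -44*((2/3 + 5 + 250) + 383) = -44*(767/3 + 383) = -44*1916/3 = -84304/3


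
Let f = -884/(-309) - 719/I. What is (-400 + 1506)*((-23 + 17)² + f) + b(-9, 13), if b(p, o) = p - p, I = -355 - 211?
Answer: 3881340547/87447 ≈ 44385.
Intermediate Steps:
I = -566
b(p, o) = 0
f = 722515/174894 (f = -884/(-309) - 719/(-566) = -884*(-1/309) - 719*(-1/566) = 884/309 + 719/566 = 722515/174894 ≈ 4.1312)
(-400 + 1506)*((-23 + 17)² + f) + b(-9, 13) = (-400 + 1506)*((-23 + 17)² + 722515/174894) + 0 = 1106*((-6)² + 722515/174894) + 0 = 1106*(36 + 722515/174894) + 0 = 1106*(7018699/174894) + 0 = 3881340547/87447 + 0 = 3881340547/87447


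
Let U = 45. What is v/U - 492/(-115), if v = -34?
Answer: 3646/1035 ≈ 3.5227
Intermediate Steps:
v/U - 492/(-115) = -34/45 - 492/(-115) = -34*1/45 - 492*(-1/115) = -34/45 + 492/115 = 3646/1035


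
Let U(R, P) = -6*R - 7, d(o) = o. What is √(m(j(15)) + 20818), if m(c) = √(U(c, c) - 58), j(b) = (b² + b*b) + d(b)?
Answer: √(20818 + I*√2855) ≈ 144.28 + 0.185*I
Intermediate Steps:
U(R, P) = -7 - 6*R
j(b) = b + 2*b² (j(b) = (b² + b*b) + b = (b² + b²) + b = 2*b² + b = b + 2*b²)
m(c) = √(-65 - 6*c) (m(c) = √((-7 - 6*c) - 58) = √(-65 - 6*c))
√(m(j(15)) + 20818) = √(√(-65 - 90*(1 + 2*15)) + 20818) = √(√(-65 - 90*(1 + 30)) + 20818) = √(√(-65 - 90*31) + 20818) = √(√(-65 - 6*465) + 20818) = √(√(-65 - 2790) + 20818) = √(√(-2855) + 20818) = √(I*√2855 + 20818) = √(20818 + I*√2855)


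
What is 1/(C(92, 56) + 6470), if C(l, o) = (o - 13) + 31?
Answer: 1/6544 ≈ 0.00015281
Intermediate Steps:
C(l, o) = 18 + o (C(l, o) = (-13 + o) + 31 = 18 + o)
1/(C(92, 56) + 6470) = 1/((18 + 56) + 6470) = 1/(74 + 6470) = 1/6544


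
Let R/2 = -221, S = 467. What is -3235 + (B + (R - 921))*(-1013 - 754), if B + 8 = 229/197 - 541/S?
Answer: 222574557956/91999 ≈ 2.4193e+6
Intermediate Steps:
R = -442 (R = 2*(-221) = -442)
B = -735626/91999 (B = -8 + (229/197 - 541/467) = -8 + 366/91999 = -735626/91999 ≈ -7.9960)
-3235 + (B + (R - 921))*(-1013 - 754) = -3235 + (-735626/91999 + (-442 - 921))*(-1013 - 754) = -3235 + (-735626/91999 - 1363)*(-1767) = -3235 - 126130263/91999*(-1767) = -3235 + 222872174721/91999 = 222574557956/91999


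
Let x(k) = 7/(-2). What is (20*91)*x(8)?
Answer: -6370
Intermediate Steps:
x(k) = -7/2 (x(k) = 7*(-½) = -7/2)
(20*91)*x(8) = (20*91)*(-7/2) = 1820*(-7/2) = -6370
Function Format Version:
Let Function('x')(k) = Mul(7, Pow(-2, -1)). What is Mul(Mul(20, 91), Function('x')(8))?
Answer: -6370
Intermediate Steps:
Function('x')(k) = Rational(-7, 2) (Function('x')(k) = Mul(7, Rational(-1, 2)) = Rational(-7, 2))
Mul(Mul(20, 91), Function('x')(8)) = Mul(Mul(20, 91), Rational(-7, 2)) = Mul(1820, Rational(-7, 2)) = -6370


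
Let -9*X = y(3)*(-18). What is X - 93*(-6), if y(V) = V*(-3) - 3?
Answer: 534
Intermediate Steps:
y(V) = -3 - 3*V (y(V) = -3*V - 3 = -3 - 3*V)
X = -24 (X = -(-3 - 3*3)*(-18)/9 = -(-3 - 9)*(-18)/9 = -(-4)*(-18)/3 = -⅑*216 = -24)
X - 93*(-6) = -24 - 93*(-6) = -24 + 558 = 534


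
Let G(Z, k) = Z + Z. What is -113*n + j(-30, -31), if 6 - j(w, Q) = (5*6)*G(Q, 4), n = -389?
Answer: 45823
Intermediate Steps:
G(Z, k) = 2*Z
j(w, Q) = 6 - 60*Q (j(w, Q) = 6 - 5*6*2*Q = 6 - 30*2*Q = 6 - 60*Q)
-113*n + j(-30, -31) = -113*(-389) + (6 - 60*(-31)) = 43957 + (6 + 1860) = 43957 + 1866 = 45823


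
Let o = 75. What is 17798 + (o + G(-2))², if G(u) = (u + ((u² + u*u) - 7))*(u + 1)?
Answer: 23574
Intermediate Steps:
G(u) = (1 + u)*(-7 + u + 2*u²) (G(u) = (u + ((u² + u²) - 7))*(1 + u) = (u + (2*u² - 7))*(1 + u) = (u + (-7 + 2*u²))*(1 + u) = (-7 + u + 2*u²)*(1 + u) = (1 + u)*(-7 + u + 2*u²))
17798 + (o + G(-2))² = 17798 + (75 + (-7 - 6*(-2) + 2*(-2)³ + 3*(-2)²))² = 17798 + (75 + (-7 + 12 + 2*(-8) + 3*4))² = 17798 + (75 + (-7 + 12 - 16 + 12))² = 17798 + (75 + 1)² = 17798 + 76² = 17798 + 5776 = 23574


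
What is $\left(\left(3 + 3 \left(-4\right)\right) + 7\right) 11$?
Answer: $-22$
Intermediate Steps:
$\left(\left(3 + 3 \left(-4\right)\right) + 7\right) 11 = \left(\left(3 - 12\right) + 7\right) 11 = \left(-9 + 7\right) 11 = \left(-2\right) 11 = -22$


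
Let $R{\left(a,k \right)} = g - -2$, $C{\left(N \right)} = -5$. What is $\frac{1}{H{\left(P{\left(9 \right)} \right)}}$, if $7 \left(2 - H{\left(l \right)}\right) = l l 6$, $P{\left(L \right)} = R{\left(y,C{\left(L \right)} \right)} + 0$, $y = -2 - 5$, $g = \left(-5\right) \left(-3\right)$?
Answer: $- \frac{7}{1720} \approx -0.0040698$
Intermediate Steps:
$g = 15$
$y = -7$ ($y = -2 - 5 = -7$)
$R{\left(a,k \right)} = 17$ ($R{\left(a,k \right)} = 15 - -2 = 15 + 2 = 17$)
$P{\left(L \right)} = 17$ ($P{\left(L \right)} = 17 + 0 = 17$)
$H{\left(l \right)} = 2 - \frac{6 l^{2}}{7}$ ($H{\left(l \right)} = 2 - \frac{l l 6}{7} = 2 - \frac{l^{2} \cdot 6}{7} = 2 - \frac{6 l^{2}}{7}$)
$\frac{1}{H{\left(P{\left(9 \right)} \right)}} = \frac{1}{2 - \frac{6 \cdot 17^{2}}{7}} = \frac{1}{2 - \frac{1734}{7}} = \frac{1}{- \frac{1720}{7}} = - \frac{7}{1720}$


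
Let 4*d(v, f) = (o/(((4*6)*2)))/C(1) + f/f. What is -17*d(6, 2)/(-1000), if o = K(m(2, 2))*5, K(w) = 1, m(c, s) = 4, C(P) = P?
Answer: 901/192000 ≈ 0.0046927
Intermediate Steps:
o = 5 (o = 1*5 = 5)
d(v, f) = 53/192 (d(v, f) = ((5/(((4*6)*2)))/1 + f/f)/4 = ((5/((24*2)))*1 + 1)/4 = ((5/48)*1 + 1)/4 = (5/48 + 1)/4 = (¼)*(53/48) = 53/192)
-17*d(6, 2)/(-1000) = -17*53/192/(-1000) = -901/192*(-1/1000) = 901/192000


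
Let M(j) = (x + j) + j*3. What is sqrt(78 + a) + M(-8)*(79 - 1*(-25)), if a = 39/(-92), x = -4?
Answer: -3744 + 3*sqrt(18239)/46 ≈ -3735.2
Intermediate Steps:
a = -39/92 (a = 39*(-1/92) = -39/92 ≈ -0.42391)
M(j) = -4 + 4*j (M(j) = (-4 + j) + j*3 = (-4 + j) + 3*j = -4 + 4*j)
sqrt(78 + a) + M(-8)*(79 - 1*(-25)) = sqrt(78 - 39/92) + (-4 + 4*(-8))*(79 - 1*(-25)) = sqrt(7137/92) + (-4 - 32)*(79 + 25) = 3*sqrt(18239)/46 - 36*104 = 3*sqrt(18239)/46 - 3744 = -3744 + 3*sqrt(18239)/46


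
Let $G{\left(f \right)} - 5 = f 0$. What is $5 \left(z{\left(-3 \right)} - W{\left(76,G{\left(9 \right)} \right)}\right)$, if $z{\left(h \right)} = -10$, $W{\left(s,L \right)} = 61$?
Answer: $-355$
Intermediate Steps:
$G{\left(f \right)} = 5$ ($G{\left(f \right)} = 5 + f 0 = 5 + 0 = 5$)
$5 \left(z{\left(-3 \right)} - W{\left(76,G{\left(9 \right)} \right)}\right) = 5 \left(-10 - 61\right) = 5 \left(-71\right) = -355$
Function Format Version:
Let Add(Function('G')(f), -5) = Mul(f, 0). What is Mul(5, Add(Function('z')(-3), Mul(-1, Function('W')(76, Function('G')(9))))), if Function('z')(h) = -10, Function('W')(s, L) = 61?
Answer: -355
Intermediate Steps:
Function('G')(f) = 5 (Function('G')(f) = Add(5, Mul(f, 0)) = Add(5, 0) = 5)
Mul(5, Add(Function('z')(-3), Mul(-1, Function('W')(76, Function('G')(9))))) = Mul(5, Add(-10, Mul(-1, 61))) = Mul(5, Add(-10, -61)) = Mul(5, -71) = -355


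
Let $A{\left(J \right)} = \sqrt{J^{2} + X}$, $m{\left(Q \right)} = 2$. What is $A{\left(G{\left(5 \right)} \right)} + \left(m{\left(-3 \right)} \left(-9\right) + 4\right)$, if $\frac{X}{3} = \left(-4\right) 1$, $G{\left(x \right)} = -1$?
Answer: $-14 + i \sqrt{11} \approx -14.0 + 3.3166 i$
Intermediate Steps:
$X = -12$ ($X = 3 \left(\left(-4\right) 1\right) = 3 \left(-4\right) = -12$)
$A{\left(J \right)} = \sqrt{-12 + J^{2}}$ ($A{\left(J \right)} = \sqrt{J^{2} - 12} = \sqrt{-12 + J^{2}}$)
$A{\left(G{\left(5 \right)} \right)} + \left(m{\left(-3 \right)} \left(-9\right) + 4\right) = \sqrt{-12 + \left(-1\right)^{2}} + \left(2 \left(-9\right) + 4\right) = \sqrt{-12 + 1} + \left(-18 + 4\right) = \sqrt{-11} - 14 = i \sqrt{11} - 14 = -14 + i \sqrt{11}$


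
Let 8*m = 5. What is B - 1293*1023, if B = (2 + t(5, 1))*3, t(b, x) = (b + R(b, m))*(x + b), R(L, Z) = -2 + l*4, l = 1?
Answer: -1322607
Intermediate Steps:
m = 5/8 (m = (1/8)*5 = 5/8 ≈ 0.62500)
R(L, Z) = 2 (R(L, Z) = -2 + 1*4 = -2 + 4 = 2)
t(b, x) = (2 + b)*(b + x) (t(b, x) = (b + 2)*(x + b) = (2 + b)*(b + x))
B = 132 (B = (2 + (5**2 + 2*5 + 2*1 + 5*1))*3 = (2 + (25 + 10 + 2 + 5))*3 = (2 + 42)*3 = 44*3 = 132)
B - 1293*1023 = 132 - 1293*1023 = 132 - 1322739 = -1322607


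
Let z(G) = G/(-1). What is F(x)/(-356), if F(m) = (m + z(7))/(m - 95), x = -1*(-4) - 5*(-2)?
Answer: 7/28836 ≈ 0.00024275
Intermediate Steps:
x = 14 (x = 4 + 10 = 14)
z(G) = -G (z(G) = G*(-1) = -G)
F(m) = (-7 + m)/(-95 + m) (F(m) = (m - 1*7)/(m - 95) = (m - 7)/(-95 + m) = (-7 + m)/(-95 + m))
F(x)/(-356) = ((-7 + 14)/(-95 + 14))/(-356) = (7/(-81))*(-1/356) = -1/81*7*(-1/356) = -7/81*(-1/356) = 7/28836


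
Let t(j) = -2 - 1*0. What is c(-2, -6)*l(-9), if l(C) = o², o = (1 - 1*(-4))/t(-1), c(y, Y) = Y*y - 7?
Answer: 125/4 ≈ 31.250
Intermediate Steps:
c(y, Y) = -7 + Y*y
t(j) = -2 (t(j) = -2 + 0 = -2)
o = -5/2 (o = (1 - 1*(-4))/(-2) = (1 + 4)*(-½) = 5*(-½) = -5/2 ≈ -2.5000)
l(C) = 25/4 (l(C) = (-5/2)² = 25/4)
c(-2, -6)*l(-9) = (-7 - 6*(-2))*(25/4) = (-7 + 12)*(25/4) = 5*(25/4) = 125/4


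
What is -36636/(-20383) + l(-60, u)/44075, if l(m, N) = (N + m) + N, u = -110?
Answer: 321804892/179676145 ≈ 1.7910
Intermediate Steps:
l(m, N) = m + 2*N
-36636/(-20383) + l(-60, u)/44075 = -36636/(-20383) + (-60 + 2*(-110))/44075 = -36636*(-1/20383) + (-60 - 220)*(1/44075) = 36636/20383 - 280*1/44075 = 36636/20383 - 56/8815 = 321804892/179676145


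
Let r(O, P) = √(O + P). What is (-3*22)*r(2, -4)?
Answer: -66*I*√2 ≈ -93.338*I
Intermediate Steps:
(-3*22)*r(2, -4) = (-3*22)*√(2 - 4) = -66*I*√2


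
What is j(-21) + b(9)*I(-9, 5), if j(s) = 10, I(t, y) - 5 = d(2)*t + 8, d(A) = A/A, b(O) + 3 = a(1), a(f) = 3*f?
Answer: 10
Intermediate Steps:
b(O) = 0 (b(O) = -3 + 3*1 = -3 + 3 = 0)
d(A) = 1
I(t, y) = 13 + t (I(t, y) = 5 + (1*t + 8) = 5 + (t + 8) = 5 + (8 + t) = 13 + t)
j(-21) + b(9)*I(-9, 5) = 10 + 0*(13 - 9) = 10 + 0*4 = 10 + 0 = 10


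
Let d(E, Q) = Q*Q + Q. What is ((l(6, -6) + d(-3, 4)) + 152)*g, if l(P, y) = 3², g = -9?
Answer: -1629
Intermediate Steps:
d(E, Q) = Q + Q² (d(E, Q) = Q² + Q = Q + Q²)
l(P, y) = 9
((l(6, -6) + d(-3, 4)) + 152)*g = ((9 + 4*(1 + 4)) + 152)*(-9) = ((9 + 4*5) + 152)*(-9) = ((9 + 20) + 152)*(-9) = (29 + 152)*(-9) = 181*(-9) = -1629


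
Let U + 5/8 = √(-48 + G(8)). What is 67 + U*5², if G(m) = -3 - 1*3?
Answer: 411/8 + 75*I*√6 ≈ 51.375 + 183.71*I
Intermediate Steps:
G(m) = -6 (G(m) = -3 - 3 = -6)
U = -5/8 + 3*I*√6 (U = -5/8 + √(-48 - 6) = -5/8 + √(-54) = -5/8 + 3*I*√6 ≈ -0.625 + 7.3485*I)
67 + U*5² = 67 + (-5/8 + 3*I*√6)*5² = 67 + (-5/8 + 3*I*√6)*25 = 67 + (-125/8 + 75*I*√6) = 411/8 + 75*I*√6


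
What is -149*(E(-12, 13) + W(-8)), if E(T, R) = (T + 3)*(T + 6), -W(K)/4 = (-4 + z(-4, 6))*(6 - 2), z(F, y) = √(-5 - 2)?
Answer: -17582 + 2384*I*√7 ≈ -17582.0 + 6307.5*I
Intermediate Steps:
z(F, y) = I*√7 (z(F, y) = √(-7) = I*√7)
W(K) = 64 - 16*I*√7 (W(K) = -4*(-4 + I*√7)*(6 - 2) = -4*(-4 + I*√7)*4 = -4*(-16 + 4*I*√7) = 64 - 16*I*√7)
E(T, R) = (3 + T)*(6 + T)
-149*(E(-12, 13) + W(-8)) = -149*((18 + (-12)² + 9*(-12)) + (64 - 16*I*√7)) = -149*((18 + 144 - 108) + (64 - 16*I*√7)) = -149*(54 + (64 - 16*I*√7)) = -149*(118 - 16*I*√7) = -17582 + 2384*I*√7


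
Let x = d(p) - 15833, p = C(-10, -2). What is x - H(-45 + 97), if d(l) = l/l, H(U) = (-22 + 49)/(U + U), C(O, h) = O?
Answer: -1646555/104 ≈ -15832.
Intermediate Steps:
p = -10
H(U) = 27/(2*U) (H(U) = 27/((2*U)) = 27*(1/(2*U)) = 27/(2*U))
d(l) = 1
x = -15832 (x = 1 - 15833 = -15832)
x - H(-45 + 97) = -15832 - 27/(2*(-45 + 97)) = -15832 - 27/(2*52) = -15832 - 1*27/104 = -15832 - 27/104 = -1646555/104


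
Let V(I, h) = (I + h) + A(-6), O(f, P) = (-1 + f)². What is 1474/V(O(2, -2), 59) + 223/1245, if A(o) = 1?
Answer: 1848733/75945 ≈ 24.343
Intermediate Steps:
V(I, h) = 1 + I + h (V(I, h) = (I + h) + 1 = 1 + I + h)
1474/V(O(2, -2), 59) + 223/1245 = 1474/(1 + (-1 + 2)² + 59) + 223/1245 = 1474/(1 + 1² + 59) + 223*(1/1245) = 1474/(1 + 1 + 59) + 223/1245 = 1474/61 + 223/1245 = 1848733/75945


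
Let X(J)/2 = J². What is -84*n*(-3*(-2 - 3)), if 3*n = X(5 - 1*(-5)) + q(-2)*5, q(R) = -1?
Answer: -81900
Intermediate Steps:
X(J) = 2*J²
n = 65 (n = (2*(5 - 1*(-5))² - 1*5)/3 = (2*(5 + 5)² - 5)/3 = (2*10² - 5)/3 = (2*100 - 5)/3 = (200 - 5)/3 = (⅓)*195 = 65)
-84*n*(-3*(-2 - 3)) = -5460*(-3*(-2 - 3)) = -5460*(-3*(-5)) = -5460*15 = -84*975 = -81900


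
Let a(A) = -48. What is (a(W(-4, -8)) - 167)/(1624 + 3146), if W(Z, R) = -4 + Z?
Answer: -43/954 ≈ -0.045073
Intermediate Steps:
(a(W(-4, -8)) - 167)/(1624 + 3146) = (-48 - 167)/(1624 + 3146) = -215/4770 = -215*1/4770 = -43/954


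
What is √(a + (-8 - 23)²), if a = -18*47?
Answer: √115 ≈ 10.724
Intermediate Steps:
a = -846
√(a + (-8 - 23)²) = √(-846 + (-8 - 23)²) = √(-846 + (-31)²) = √(-846 + 961) = √115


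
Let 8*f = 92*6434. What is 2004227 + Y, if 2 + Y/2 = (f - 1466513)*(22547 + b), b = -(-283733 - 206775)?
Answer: -1428878745197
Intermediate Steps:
f = 73991 (f = (92*6434)/8 = (1/8)*591928 = 73991)
b = 490508 (b = -1*(-490508) = 490508)
Y = -1428880749424 (Y = -4 + 2*((73991 - 1466513)*(22547 + 490508)) = -4 + 2*(-1392522*513055) = -4 + 2*(-714440374710) = -4 - 1428880749420 = -1428880749424)
2004227 + Y = 2004227 - 1428880749424 = -1428878745197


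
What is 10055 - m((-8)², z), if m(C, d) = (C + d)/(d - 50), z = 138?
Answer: 442319/44 ≈ 10053.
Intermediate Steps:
m(C, d) = (C + d)/(-50 + d)
10055 - m((-8)², z) = 10055 - ((-8)² + 138)/(-50 + 138) = 10055 - (64 + 138)/88 = 10055 - 202/88 = 10055 - 1*101/44 = 10055 - 101/44 = 442319/44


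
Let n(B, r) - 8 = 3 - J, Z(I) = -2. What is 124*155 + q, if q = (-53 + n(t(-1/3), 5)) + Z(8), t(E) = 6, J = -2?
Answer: 19178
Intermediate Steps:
n(B, r) = 13 (n(B, r) = 8 + (3 - 1*(-2)) = 8 + (3 + 2) = 8 + 5 = 13)
q = -42 (q = (-53 + 13) - 2 = -40 - 2 = -42)
124*155 + q = 124*155 - 42 = 19220 - 42 = 19178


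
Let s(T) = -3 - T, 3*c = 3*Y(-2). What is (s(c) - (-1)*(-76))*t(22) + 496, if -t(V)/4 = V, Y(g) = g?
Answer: 7272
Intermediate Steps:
t(V) = -4*V
c = -2 (c = (3*(-2))/3 = (⅓)*(-6) = -2)
(s(c) - (-1)*(-76))*t(22) + 496 = ((-3 - 1*(-2)) - (-1)*(-76))*(-4*22) + 496 = ((-3 + 2) - 1*76)*(-88) + 496 = (-1 - 76)*(-88) + 496 = -77*(-88) + 496 = 6776 + 496 = 7272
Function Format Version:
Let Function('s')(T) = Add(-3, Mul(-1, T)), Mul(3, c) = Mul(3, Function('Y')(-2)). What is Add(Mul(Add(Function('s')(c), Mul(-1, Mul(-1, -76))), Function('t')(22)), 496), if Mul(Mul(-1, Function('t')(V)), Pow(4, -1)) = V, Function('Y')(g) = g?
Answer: 7272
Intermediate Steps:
Function('t')(V) = Mul(-4, V)
c = -2 (c = Mul(Rational(1, 3), Mul(3, -2)) = Mul(Rational(1, 3), -6) = -2)
Add(Mul(Add(Function('s')(c), Mul(-1, Mul(-1, -76))), Function('t')(22)), 496) = Add(Mul(Add(Add(-3, Mul(-1, -2)), Mul(-1, Mul(-1, -76))), Mul(-4, 22)), 496) = Add(Mul(Add(Add(-3, 2), Mul(-1, 76)), -88), 496) = Add(Mul(Add(-1, -76), -88), 496) = Add(Mul(-77, -88), 496) = Add(6776, 496) = 7272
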